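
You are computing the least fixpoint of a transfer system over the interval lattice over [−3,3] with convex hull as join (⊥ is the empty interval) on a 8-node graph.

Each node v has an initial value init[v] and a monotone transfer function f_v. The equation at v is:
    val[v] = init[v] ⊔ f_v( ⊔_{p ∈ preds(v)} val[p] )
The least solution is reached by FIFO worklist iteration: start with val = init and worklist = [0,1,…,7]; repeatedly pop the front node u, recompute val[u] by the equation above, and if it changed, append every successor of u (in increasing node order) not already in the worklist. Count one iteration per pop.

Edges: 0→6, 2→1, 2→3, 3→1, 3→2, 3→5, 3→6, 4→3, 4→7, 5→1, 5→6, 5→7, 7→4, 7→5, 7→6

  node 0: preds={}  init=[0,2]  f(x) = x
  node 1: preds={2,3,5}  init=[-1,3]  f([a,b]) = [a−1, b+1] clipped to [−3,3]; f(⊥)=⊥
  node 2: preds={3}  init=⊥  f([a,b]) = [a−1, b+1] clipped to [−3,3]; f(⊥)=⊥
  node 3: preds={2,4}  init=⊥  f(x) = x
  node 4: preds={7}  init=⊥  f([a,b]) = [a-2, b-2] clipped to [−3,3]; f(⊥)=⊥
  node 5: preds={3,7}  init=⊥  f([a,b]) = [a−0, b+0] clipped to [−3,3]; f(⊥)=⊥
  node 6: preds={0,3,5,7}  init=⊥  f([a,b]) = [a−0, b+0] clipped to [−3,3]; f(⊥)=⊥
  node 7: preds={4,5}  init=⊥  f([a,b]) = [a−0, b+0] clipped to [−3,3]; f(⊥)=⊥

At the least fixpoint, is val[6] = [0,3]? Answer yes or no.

Worklist (8 pops):
  #1 pop 0: in=⊥ → [0,2] (no change)
  #2 pop 1: in=⊥ → [-1,3] (no change)
  #3 pop 2: in=⊥ → ⊥ (no change)
  #4 pop 3: in=⊥ → ⊥ (no change)
  #5 pop 4: in=⊥ → ⊥ (no change)
  #6 pop 5: in=⊥ → ⊥ (no change)
  #7 pop 6: in=[0,2] → [0,2] (was ⊥); enqueue []
  #8 pop 7: in=⊥ → ⊥ (no change)

Fixpoint:
  val[0] = [0,2]
  val[1] = [-1,3]
  val[2] = ⊥
  val[3] = ⊥
  val[4] = ⊥
  val[5] = ⊥
  val[6] = [0,2]
  val[7] = ⊥

no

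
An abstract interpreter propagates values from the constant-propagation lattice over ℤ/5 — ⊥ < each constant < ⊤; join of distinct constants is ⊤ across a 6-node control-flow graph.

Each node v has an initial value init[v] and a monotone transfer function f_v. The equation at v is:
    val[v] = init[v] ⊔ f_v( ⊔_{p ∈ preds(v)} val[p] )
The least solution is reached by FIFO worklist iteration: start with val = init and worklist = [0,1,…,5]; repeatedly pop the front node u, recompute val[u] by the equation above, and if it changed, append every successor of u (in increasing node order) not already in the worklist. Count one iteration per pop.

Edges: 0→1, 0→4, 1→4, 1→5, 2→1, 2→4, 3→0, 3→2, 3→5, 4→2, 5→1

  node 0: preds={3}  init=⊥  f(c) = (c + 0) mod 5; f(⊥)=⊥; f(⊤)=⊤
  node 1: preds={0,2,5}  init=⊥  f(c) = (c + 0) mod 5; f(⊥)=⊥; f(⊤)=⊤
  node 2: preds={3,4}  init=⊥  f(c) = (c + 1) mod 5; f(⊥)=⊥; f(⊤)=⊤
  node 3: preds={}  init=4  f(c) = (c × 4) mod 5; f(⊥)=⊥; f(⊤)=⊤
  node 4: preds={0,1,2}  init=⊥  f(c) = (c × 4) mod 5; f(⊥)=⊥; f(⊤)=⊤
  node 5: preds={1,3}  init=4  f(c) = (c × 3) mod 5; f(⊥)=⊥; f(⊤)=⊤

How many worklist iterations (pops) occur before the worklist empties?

Trace (11 dequeues):
  [1] u=0 | in 4 | out 4 | prev ⊥ | push {}
  [2] u=1 | in 4 | out 4 | prev ⊥ | push {}
  [3] u=2 | in 4 | out 0 | prev ⊥ | push {1}
  [4] u=3 | in ⊥ | out 4 | ==
  [5] u=4 | in ⊤ | out ⊤ | prev ⊥ | push {2}
  [6] u=5 | in 4 | out ⊤ | prev 4 | push {}
  [7] u=1 | in ⊤ | out ⊤ | prev 4 | push {4,5}
  [8] u=2 | in ⊤ | out ⊤ | prev 0 | push {1}
  [9] u=4 | in ⊤ | out ⊤ | ==
  [10] u=5 | in ⊤ | out ⊤ | ==
  [11] u=1 | in ⊤ | out ⊤ | ==

Converged values:
  [0] 4
  [1] ⊤
  [2] ⊤
  [3] 4
  [4] ⊤
  [5] ⊤

11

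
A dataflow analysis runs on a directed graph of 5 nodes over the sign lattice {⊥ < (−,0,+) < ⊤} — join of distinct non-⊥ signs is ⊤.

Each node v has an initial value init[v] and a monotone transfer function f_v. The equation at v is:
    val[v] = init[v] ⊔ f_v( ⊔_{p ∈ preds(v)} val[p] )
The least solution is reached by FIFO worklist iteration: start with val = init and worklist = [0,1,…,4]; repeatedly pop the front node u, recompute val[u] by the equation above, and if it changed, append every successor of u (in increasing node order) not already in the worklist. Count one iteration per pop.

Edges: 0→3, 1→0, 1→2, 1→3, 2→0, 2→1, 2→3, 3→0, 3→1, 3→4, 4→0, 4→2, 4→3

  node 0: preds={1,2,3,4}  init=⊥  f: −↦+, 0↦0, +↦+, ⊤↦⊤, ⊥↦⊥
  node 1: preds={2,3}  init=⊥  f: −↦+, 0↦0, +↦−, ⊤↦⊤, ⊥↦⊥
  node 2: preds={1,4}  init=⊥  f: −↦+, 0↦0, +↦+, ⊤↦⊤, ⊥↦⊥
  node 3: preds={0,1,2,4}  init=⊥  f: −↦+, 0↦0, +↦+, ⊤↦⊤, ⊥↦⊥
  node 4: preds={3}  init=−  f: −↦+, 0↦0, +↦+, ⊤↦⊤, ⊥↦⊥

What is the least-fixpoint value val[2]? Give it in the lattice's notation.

Worklist (11 pops):
  #1 pop 0: in=− → + (was ⊥); enqueue []
  #2 pop 1: in=⊥ → ⊥ (no change)
  #3 pop 2: in=− → + (was ⊥); enqueue [0,1]
  #4 pop 3: in=⊤ → ⊤ (was ⊥); enqueue []
  #5 pop 4: in=⊤ → ⊤ (was −); enqueue [2,3]
  #6 pop 0: in=⊤ → ⊤ (was +); enqueue []
  #7 pop 1: in=⊤ → ⊤ (was ⊥); enqueue [0]
  #8 pop 2: in=⊤ → ⊤ (was +); enqueue [1]
  #9 pop 3: in=⊤ → ⊤ (no change)
  #10 pop 0: in=⊤ → ⊤ (no change)
  #11 pop 1: in=⊤ → ⊤ (no change)

Fixpoint:
  val[0] = ⊤
  val[1] = ⊤
  val[2] = ⊤
  val[3] = ⊤
  val[4] = ⊤

⊤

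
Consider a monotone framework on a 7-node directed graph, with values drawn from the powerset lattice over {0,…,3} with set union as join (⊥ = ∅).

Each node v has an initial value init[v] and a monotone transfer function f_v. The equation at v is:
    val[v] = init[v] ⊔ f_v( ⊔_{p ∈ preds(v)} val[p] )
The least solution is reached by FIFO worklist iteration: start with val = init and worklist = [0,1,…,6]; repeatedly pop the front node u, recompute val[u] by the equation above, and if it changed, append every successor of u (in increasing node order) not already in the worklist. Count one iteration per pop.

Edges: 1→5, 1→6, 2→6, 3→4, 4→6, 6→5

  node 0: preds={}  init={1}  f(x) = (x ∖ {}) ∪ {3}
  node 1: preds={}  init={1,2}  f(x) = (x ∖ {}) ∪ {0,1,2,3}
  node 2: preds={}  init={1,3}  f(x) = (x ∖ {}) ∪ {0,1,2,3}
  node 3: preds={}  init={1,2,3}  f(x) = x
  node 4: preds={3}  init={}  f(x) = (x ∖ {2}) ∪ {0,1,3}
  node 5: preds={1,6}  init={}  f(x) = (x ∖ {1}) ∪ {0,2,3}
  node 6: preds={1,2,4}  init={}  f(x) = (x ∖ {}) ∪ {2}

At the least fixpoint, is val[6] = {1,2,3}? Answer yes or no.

Worklist (8 pops):
  #1 pop 0: in={} → {1,3} (was {1}); enqueue []
  #2 pop 1: in={} → {0,1,2,3} (was {1,2}); enqueue []
  #3 pop 2: in={} → {0,1,2,3} (was {1,3}); enqueue []
  #4 pop 3: in={} → {1,2,3} (no change)
  #5 pop 4: in={1,2,3} → {0,1,3} (was {}); enqueue []
  #6 pop 5: in={0,1,2,3} → {0,2,3} (was {}); enqueue []
  #7 pop 6: in={0,1,2,3} → {0,1,2,3} (was {}); enqueue [5]
  #8 pop 5: in={0,1,2,3} → {0,2,3} (no change)

Fixpoint:
  val[0] = {1,3}
  val[1] = {0,1,2,3}
  val[2] = {0,1,2,3}
  val[3] = {1,2,3}
  val[4] = {0,1,3}
  val[5] = {0,2,3}
  val[6] = {0,1,2,3}

no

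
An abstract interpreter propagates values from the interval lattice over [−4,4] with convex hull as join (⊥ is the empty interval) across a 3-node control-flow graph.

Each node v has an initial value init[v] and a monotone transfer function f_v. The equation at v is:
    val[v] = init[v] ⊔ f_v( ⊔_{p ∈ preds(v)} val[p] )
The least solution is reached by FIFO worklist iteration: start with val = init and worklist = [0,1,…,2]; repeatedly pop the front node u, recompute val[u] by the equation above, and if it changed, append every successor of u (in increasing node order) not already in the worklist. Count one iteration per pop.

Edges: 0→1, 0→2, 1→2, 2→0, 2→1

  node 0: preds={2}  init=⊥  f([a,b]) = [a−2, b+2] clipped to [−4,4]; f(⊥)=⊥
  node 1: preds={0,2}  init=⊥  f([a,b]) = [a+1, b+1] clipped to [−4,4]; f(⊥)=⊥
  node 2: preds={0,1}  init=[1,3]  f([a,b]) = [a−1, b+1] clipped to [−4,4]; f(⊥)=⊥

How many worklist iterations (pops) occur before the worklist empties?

8

Trace (8 dequeues):
  [1] u=0 | in [1,3] | out [-1,4] | prev ⊥ | push {}
  [2] u=1 | in [-1,4] | out [0,4] | prev ⊥ | push {}
  [3] u=2 | in [-1,4] | out [-2,4] | prev [1,3] | push {0,1}
  [4] u=0 | in [-2,4] | out [-4,4] | prev [-1,4] | push {2}
  [5] u=1 | in [-4,4] | out [-3,4] | prev [0,4] | push {}
  [6] u=2 | in [-4,4] | out [-4,4] | prev [-2,4] | push {0,1}
  [7] u=0 | in [-4,4] | out [-4,4] | ==
  [8] u=1 | in [-4,4] | out [-3,4] | ==

Converged values:
  [0] [-4,4]
  [1] [-3,4]
  [2] [-4,4]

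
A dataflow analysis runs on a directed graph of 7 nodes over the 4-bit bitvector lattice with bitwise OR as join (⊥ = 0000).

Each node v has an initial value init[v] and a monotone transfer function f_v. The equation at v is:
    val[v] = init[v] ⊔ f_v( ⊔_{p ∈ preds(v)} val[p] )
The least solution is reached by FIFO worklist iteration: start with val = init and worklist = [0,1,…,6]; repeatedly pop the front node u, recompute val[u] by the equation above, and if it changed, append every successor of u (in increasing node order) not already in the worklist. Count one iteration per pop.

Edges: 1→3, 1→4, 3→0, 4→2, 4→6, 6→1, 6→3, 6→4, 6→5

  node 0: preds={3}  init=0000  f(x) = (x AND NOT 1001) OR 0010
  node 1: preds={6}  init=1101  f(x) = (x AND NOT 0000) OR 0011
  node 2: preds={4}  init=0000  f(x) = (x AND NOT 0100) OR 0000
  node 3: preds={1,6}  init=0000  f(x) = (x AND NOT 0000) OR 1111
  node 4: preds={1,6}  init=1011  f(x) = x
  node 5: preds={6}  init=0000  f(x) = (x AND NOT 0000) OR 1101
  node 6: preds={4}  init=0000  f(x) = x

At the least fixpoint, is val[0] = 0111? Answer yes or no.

no

Worklist (13 pops):
  #1 pop 0: in=0000 → 0010 (was 0000); enqueue []
  #2 pop 1: in=0000 → 1111 (was 1101); enqueue []
  #3 pop 2: in=1011 → 1011 (was 0000); enqueue []
  #4 pop 3: in=1111 → 1111 (was 0000); enqueue [0]
  #5 pop 4: in=1111 → 1111 (was 1011); enqueue [2]
  #6 pop 5: in=0000 → 1101 (was 0000); enqueue []
  #7 pop 6: in=1111 → 1111 (was 0000); enqueue [1,3,4,5]
  #8 pop 0: in=1111 → 0110 (was 0010); enqueue []
  #9 pop 2: in=1111 → 1011 (no change)
  #10 pop 1: in=1111 → 1111 (no change)
  #11 pop 3: in=1111 → 1111 (no change)
  #12 pop 4: in=1111 → 1111 (no change)
  #13 pop 5: in=1111 → 1111 (was 1101); enqueue []

Fixpoint:
  val[0] = 0110
  val[1] = 1111
  val[2] = 1011
  val[3] = 1111
  val[4] = 1111
  val[5] = 1111
  val[6] = 1111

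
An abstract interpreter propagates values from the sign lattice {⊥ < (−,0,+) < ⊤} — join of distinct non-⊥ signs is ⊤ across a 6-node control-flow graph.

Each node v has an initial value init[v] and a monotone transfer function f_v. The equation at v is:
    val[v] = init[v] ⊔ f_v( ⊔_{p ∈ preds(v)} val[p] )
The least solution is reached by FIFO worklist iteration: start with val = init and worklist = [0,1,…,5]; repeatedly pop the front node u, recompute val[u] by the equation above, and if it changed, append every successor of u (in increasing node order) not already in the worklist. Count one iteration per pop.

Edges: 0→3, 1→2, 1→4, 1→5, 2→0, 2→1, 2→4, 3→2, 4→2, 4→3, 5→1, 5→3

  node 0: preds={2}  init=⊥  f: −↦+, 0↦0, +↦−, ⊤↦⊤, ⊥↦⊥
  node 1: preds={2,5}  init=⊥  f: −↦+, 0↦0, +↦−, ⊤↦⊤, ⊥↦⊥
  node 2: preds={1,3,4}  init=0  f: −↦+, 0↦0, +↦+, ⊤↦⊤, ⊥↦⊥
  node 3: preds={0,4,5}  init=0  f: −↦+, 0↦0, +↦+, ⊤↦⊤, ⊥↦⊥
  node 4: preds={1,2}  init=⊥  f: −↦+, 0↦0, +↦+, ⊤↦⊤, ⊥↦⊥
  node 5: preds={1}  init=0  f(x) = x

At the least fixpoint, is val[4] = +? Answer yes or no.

no

Iteration log — 8 steps:
  step 1. node 0  ⊔preds=0  new=0  old=⊥  +wl: 
  step 2. node 1  ⊔preds=0  new=0  old=⊥  +wl: 
  step 3. node 2  ⊔preds=0  new=0  stable
  step 4. node 3  ⊔preds=0  new=0  stable
  step 5. node 4  ⊔preds=0  new=0  old=⊥  +wl: 2,3
  step 6. node 5  ⊔preds=0  new=0  stable
  step 7. node 2  ⊔preds=0  new=0  stable
  step 8. node 3  ⊔preds=0  new=0  stable

Least fixpoint reached:
  node 0: 0
  node 1: 0
  node 2: 0
  node 3: 0
  node 4: 0
  node 5: 0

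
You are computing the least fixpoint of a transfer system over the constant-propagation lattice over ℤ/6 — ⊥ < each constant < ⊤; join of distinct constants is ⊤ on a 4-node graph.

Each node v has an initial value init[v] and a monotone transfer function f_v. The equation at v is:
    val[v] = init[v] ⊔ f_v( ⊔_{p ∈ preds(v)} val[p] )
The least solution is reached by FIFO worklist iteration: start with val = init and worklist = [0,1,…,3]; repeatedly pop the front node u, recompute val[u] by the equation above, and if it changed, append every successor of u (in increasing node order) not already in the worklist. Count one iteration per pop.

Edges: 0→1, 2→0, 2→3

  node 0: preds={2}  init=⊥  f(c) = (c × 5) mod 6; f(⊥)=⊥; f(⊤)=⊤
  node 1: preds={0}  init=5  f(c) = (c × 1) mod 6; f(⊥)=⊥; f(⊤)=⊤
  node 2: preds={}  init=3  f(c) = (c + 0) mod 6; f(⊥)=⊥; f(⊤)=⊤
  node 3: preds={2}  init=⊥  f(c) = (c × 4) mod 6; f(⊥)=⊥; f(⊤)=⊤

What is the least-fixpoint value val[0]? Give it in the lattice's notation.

3

Trace (4 dequeues):
  [1] u=0 | in 3 | out 3 | prev ⊥ | push {}
  [2] u=1 | in 3 | out ⊤ | prev 5 | push {}
  [3] u=2 | in ⊥ | out 3 | ==
  [4] u=3 | in 3 | out 0 | prev ⊥ | push {}

Converged values:
  [0] 3
  [1] ⊤
  [2] 3
  [3] 0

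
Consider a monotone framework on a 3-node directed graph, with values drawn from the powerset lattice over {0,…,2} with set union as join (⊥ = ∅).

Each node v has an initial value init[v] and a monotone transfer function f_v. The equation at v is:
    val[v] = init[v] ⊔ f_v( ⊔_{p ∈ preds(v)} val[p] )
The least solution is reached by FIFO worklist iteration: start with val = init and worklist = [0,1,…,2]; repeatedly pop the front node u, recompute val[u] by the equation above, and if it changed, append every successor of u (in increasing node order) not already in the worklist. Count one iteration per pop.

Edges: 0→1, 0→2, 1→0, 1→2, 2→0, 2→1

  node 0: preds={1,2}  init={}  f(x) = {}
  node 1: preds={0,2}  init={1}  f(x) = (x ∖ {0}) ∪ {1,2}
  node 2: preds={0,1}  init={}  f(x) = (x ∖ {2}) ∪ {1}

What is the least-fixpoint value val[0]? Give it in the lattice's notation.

Trace (5 dequeues):
  [1] u=0 | in {1} | out {} | ==
  [2] u=1 | in {} | out {1,2} | prev {1} | push {0}
  [3] u=2 | in {1,2} | out {1} | prev {} | push {1}
  [4] u=0 | in {1,2} | out {} | ==
  [5] u=1 | in {1} | out {1,2} | ==

Converged values:
  [0] {}
  [1] {1,2}
  [2] {1}

{}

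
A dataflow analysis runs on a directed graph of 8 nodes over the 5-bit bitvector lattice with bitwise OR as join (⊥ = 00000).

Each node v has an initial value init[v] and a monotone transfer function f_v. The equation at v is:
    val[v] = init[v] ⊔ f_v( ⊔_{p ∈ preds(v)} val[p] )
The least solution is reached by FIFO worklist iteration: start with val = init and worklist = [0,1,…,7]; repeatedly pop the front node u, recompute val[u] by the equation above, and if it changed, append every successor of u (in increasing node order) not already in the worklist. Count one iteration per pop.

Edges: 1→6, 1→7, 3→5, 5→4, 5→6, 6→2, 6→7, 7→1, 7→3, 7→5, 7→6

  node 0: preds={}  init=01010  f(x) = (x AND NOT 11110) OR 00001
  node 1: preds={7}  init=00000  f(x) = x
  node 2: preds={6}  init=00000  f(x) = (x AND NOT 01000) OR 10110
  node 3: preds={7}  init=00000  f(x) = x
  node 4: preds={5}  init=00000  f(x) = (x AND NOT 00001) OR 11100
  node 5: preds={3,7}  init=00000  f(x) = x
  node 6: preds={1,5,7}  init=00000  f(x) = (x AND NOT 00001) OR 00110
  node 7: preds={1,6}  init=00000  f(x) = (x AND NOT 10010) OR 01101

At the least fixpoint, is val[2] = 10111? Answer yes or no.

Worklist (16 pops):
  #1 pop 0: in=00000 → 01011 (was 01010); enqueue []
  #2 pop 1: in=00000 → 00000 (no change)
  #3 pop 2: in=00000 → 10110 (was 00000); enqueue []
  #4 pop 3: in=00000 → 00000 (no change)
  #5 pop 4: in=00000 → 11100 (was 00000); enqueue []
  #6 pop 5: in=00000 → 00000 (no change)
  #7 pop 6: in=00000 → 00110 (was 00000); enqueue [2]
  #8 pop 7: in=00110 → 01101 (was 00000); enqueue [1,3,5,6]
  #9 pop 2: in=00110 → 10110 (no change)
  #10 pop 1: in=01101 → 01101 (was 00000); enqueue [7]
  #11 pop 3: in=01101 → 01101 (was 00000); enqueue []
  #12 pop 5: in=01101 → 01101 (was 00000); enqueue [4]
  #13 pop 6: in=01101 → 01110 (was 00110); enqueue [2]
  #14 pop 7: in=01111 → 01101 (no change)
  #15 pop 4: in=01101 → 11100 (no change)
  #16 pop 2: in=01110 → 10110 (no change)

Fixpoint:
  val[0] = 01011
  val[1] = 01101
  val[2] = 10110
  val[3] = 01101
  val[4] = 11100
  val[5] = 01101
  val[6] = 01110
  val[7] = 01101

no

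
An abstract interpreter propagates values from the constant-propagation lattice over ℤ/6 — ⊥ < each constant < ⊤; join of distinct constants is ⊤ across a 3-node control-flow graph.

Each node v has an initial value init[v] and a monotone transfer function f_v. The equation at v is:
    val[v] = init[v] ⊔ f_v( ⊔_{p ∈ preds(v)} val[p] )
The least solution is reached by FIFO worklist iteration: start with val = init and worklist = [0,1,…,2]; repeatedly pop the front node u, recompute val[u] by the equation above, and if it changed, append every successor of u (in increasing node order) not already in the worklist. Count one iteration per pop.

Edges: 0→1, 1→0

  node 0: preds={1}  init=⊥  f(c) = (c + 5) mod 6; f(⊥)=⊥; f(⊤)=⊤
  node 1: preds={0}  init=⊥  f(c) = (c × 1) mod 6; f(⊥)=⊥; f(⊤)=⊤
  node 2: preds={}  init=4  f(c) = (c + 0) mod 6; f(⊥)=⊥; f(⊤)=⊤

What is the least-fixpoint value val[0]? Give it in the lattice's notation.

⊥

Iteration log — 3 steps:
  step 1. node 0  ⊔preds=⊥  new=⊥  stable
  step 2. node 1  ⊔preds=⊥  new=⊥  stable
  step 3. node 2  ⊔preds=⊥  new=4  stable

Least fixpoint reached:
  node 0: ⊥
  node 1: ⊥
  node 2: 4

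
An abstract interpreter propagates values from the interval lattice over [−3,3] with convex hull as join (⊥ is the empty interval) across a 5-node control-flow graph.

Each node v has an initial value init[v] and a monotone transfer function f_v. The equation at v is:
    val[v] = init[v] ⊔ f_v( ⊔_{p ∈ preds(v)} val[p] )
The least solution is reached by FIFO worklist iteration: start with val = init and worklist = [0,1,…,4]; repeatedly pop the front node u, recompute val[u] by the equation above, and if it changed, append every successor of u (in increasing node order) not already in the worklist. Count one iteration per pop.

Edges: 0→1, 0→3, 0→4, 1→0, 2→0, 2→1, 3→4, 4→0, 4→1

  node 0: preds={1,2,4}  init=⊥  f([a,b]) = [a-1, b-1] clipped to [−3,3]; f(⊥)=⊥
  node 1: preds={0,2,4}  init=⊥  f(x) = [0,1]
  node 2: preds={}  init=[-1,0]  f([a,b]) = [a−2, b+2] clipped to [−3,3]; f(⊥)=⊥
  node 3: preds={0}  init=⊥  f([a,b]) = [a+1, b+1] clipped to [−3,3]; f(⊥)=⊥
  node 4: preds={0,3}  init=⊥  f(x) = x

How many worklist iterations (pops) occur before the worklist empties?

Trace (11 dequeues):
  [1] u=0 | in [-1,0] | out [-2,-1] | prev ⊥ | push {}
  [2] u=1 | in [-2,0] | out [0,1] | prev ⊥ | push {0}
  [3] u=2 | in ⊥ | out [-1,0] | ==
  [4] u=3 | in [-2,-1] | out [-1,0] | prev ⊥ | push {}
  [5] u=4 | in [-2,0] | out [-2,0] | prev ⊥ | push {1}
  [6] u=0 | in [-2,1] | out [-3,0] | prev [-2,-1] | push {3,4}
  [7] u=1 | in [-3,0] | out [0,1] | ==
  [8] u=3 | in [-3,0] | out [-2,1] | prev [-1,0] | push {}
  [9] u=4 | in [-3,1] | out [-3,1] | prev [-2,0] | push {0,1}
  [10] u=0 | in [-3,1] | out [-3,0] | ==
  [11] u=1 | in [-3,1] | out [0,1] | ==

Converged values:
  [0] [-3,0]
  [1] [0,1]
  [2] [-1,0]
  [3] [-2,1]
  [4] [-3,1]

11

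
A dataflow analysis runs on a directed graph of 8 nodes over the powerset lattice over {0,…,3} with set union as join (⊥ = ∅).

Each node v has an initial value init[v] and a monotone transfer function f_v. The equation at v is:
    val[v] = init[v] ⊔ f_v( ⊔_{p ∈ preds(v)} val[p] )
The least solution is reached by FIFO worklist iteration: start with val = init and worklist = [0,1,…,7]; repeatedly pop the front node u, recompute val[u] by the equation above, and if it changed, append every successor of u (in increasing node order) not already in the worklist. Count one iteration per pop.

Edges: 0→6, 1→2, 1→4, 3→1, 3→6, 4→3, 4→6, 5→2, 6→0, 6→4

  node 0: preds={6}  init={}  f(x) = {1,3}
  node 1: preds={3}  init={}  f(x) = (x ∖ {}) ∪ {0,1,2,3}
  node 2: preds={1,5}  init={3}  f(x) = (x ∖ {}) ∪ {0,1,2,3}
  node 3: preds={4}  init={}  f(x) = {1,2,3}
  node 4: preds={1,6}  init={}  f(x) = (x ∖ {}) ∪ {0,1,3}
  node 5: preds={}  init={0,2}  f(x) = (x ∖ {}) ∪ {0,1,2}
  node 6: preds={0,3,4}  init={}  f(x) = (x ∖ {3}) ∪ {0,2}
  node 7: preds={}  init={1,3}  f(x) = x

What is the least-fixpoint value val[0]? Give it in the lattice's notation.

{1,3}

Trace (13 dequeues):
  [1] u=0 | in {} | out {1,3} | prev {} | push {}
  [2] u=1 | in {} | out {0,1,2,3} | prev {} | push {}
  [3] u=2 | in {0,1,2,3} | out {0,1,2,3} | prev {3} | push {}
  [4] u=3 | in {} | out {1,2,3} | prev {} | push {1}
  [5] u=4 | in {0,1,2,3} | out {0,1,2,3} | prev {} | push {3}
  [6] u=5 | in {} | out {0,1,2} | prev {0,2} | push {2}
  [7] u=6 | in {0,1,2,3} | out {0,1,2} | prev {} | push {0,4}
  [8] u=7 | in {} | out {1,3} | ==
  [9] u=1 | in {1,2,3} | out {0,1,2,3} | ==
  [10] u=3 | in {0,1,2,3} | out {1,2,3} | ==
  [11] u=2 | in {0,1,2,3} | out {0,1,2,3} | ==
  [12] u=0 | in {0,1,2} | out {1,3} | ==
  [13] u=4 | in {0,1,2,3} | out {0,1,2,3} | ==

Converged values:
  [0] {1,3}
  [1] {0,1,2,3}
  [2] {0,1,2,3}
  [3] {1,2,3}
  [4] {0,1,2,3}
  [5] {0,1,2}
  [6] {0,1,2}
  [7] {1,3}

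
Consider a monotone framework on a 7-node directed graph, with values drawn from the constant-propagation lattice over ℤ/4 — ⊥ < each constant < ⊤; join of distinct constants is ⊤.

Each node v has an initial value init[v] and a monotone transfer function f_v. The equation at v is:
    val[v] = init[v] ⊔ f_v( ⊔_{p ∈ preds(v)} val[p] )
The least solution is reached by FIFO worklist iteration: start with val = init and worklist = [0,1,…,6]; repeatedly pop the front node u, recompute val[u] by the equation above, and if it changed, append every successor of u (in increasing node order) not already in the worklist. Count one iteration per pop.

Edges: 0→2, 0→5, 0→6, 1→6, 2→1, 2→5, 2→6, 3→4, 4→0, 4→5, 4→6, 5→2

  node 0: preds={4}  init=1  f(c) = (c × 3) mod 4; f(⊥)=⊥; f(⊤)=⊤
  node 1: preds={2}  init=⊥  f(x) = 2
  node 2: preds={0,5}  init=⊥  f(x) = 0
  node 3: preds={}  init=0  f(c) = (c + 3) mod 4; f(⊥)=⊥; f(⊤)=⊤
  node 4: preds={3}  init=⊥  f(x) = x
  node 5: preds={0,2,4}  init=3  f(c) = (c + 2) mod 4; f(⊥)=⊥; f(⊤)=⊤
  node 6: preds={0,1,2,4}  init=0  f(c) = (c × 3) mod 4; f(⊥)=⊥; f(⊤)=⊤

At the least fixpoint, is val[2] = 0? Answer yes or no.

yes

Worklist (12 pops):
  #1 pop 0: in=⊥ → 1 (no change)
  #2 pop 1: in=⊥ → 2 (was ⊥); enqueue []
  #3 pop 2: in=⊤ → 0 (was ⊥); enqueue [1]
  #4 pop 3: in=⊥ → 0 (no change)
  #5 pop 4: in=0 → 0 (was ⊥); enqueue [0]
  #6 pop 5: in=⊤ → ⊤ (was 3); enqueue [2]
  #7 pop 6: in=⊤ → ⊤ (was 0); enqueue []
  #8 pop 1: in=0 → 2 (no change)
  #9 pop 0: in=0 → ⊤ (was 1); enqueue [5,6]
  #10 pop 2: in=⊤ → 0 (no change)
  #11 pop 5: in=⊤ → ⊤ (no change)
  #12 pop 6: in=⊤ → ⊤ (no change)

Fixpoint:
  val[0] = ⊤
  val[1] = 2
  val[2] = 0
  val[3] = 0
  val[4] = 0
  val[5] = ⊤
  val[6] = ⊤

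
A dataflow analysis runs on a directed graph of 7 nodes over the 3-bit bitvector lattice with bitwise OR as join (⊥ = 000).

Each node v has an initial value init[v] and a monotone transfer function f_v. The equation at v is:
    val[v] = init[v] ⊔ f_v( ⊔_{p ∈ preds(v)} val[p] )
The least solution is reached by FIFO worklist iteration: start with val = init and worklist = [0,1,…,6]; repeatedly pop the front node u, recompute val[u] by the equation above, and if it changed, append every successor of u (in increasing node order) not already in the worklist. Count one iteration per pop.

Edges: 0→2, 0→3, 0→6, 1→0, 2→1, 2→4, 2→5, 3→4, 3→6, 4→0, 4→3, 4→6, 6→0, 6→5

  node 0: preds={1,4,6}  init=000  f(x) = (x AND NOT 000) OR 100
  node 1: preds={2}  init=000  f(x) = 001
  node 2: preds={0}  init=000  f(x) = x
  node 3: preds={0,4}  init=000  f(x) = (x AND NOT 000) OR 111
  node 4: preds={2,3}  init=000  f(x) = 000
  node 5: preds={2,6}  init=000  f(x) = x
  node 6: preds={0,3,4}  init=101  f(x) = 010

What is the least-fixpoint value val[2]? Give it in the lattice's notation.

Trace (16 dequeues):
  [1] u=0 | in 101 | out 101 | prev 000 | push {}
  [2] u=1 | in 000 | out 001 | prev 000 | push {0}
  [3] u=2 | in 101 | out 101 | prev 000 | push {1}
  [4] u=3 | in 101 | out 111 | prev 000 | push {}
  [5] u=4 | in 111 | out 000 | ==
  [6] u=5 | in 101 | out 101 | prev 000 | push {}
  [7] u=6 | in 111 | out 111 | prev 101 | push {5}
  [8] u=0 | in 111 | out 111 | prev 101 | push {2,3,6}
  [9] u=1 | in 101 | out 001 | ==
  [10] u=5 | in 111 | out 111 | prev 101 | push {}
  [11] u=2 | in 111 | out 111 | prev 101 | push {1,4,5}
  [12] u=3 | in 111 | out 111 | ==
  [13] u=6 | in 111 | out 111 | ==
  [14] u=1 | in 111 | out 001 | ==
  [15] u=4 | in 111 | out 000 | ==
  [16] u=5 | in 111 | out 111 | ==

Converged values:
  [0] 111
  [1] 001
  [2] 111
  [3] 111
  [4] 000
  [5] 111
  [6] 111

111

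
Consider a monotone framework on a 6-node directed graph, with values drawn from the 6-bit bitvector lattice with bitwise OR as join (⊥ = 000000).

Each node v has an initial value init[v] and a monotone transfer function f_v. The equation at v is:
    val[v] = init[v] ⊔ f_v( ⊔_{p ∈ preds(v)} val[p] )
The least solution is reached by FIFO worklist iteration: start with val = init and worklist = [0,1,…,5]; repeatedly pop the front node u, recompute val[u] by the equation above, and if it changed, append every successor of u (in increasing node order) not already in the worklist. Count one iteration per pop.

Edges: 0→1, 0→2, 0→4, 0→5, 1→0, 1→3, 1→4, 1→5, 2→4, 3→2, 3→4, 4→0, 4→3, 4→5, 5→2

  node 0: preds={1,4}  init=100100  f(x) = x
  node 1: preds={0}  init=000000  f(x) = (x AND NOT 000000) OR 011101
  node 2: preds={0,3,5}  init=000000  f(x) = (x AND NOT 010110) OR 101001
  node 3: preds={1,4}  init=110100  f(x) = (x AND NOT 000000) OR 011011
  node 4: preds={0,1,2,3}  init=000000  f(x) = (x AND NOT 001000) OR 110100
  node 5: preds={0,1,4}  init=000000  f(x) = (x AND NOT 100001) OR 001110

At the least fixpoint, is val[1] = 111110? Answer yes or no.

Iteration log — 14 steps:
  step 1. node 0  ⊔preds=000000  new=100100  stable
  step 2. node 1  ⊔preds=100100  new=111101  old=000000  +wl: 0
  step 3. node 2  ⊔preds=110100  new=101001  old=000000  +wl: 
  step 4. node 3  ⊔preds=111101  new=111111  old=110100  +wl: 2
  step 5. node 4  ⊔preds=111111  new=110111  old=000000  +wl: 3
  step 6. node 5  ⊔preds=111111  new=011110  old=000000  +wl: 
  step 7. node 0  ⊔preds=111111  new=111111  old=100100  +wl: 1,4,5
  step 8. node 2  ⊔preds=111111  new=101001  stable
  step 9. node 3  ⊔preds=111111  new=111111  stable
  step 10. node 1  ⊔preds=111111  new=111111  old=111101  +wl: 0,3
  step 11. node 4  ⊔preds=111111  new=110111  stable
  step 12. node 5  ⊔preds=111111  new=011110  stable
  step 13. node 0  ⊔preds=111111  new=111111  stable
  step 14. node 3  ⊔preds=111111  new=111111  stable

Least fixpoint reached:
  node 0: 111111
  node 1: 111111
  node 2: 101001
  node 3: 111111
  node 4: 110111
  node 5: 011110

no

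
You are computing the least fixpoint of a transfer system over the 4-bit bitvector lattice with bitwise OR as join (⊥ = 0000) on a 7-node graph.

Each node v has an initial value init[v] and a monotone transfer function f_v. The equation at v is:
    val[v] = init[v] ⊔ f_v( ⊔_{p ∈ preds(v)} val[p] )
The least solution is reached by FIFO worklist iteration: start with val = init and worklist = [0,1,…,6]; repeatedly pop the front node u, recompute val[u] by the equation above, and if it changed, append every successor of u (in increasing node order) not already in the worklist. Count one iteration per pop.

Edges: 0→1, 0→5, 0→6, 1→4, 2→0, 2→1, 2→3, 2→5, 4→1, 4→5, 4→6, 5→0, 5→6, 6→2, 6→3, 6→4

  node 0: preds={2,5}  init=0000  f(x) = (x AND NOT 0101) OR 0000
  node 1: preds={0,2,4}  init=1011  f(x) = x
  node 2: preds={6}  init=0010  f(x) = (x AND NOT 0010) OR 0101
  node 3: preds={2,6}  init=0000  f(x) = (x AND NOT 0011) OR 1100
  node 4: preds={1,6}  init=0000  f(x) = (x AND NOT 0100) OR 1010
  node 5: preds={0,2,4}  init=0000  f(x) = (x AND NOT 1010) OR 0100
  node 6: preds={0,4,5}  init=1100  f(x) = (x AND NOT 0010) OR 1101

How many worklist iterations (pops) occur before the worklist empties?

Iteration log — 14 steps:
  step 1. node 0  ⊔preds=0010  new=0010  old=0000  +wl: 
  step 2. node 1  ⊔preds=0010  new=1011  stable
  step 3. node 2  ⊔preds=1100  new=1111  old=0010  +wl: 0,1
  step 4. node 3  ⊔preds=1111  new=1100  old=0000  +wl: 
  step 5. node 4  ⊔preds=1111  new=1011  old=0000  +wl: 
  step 6. node 5  ⊔preds=1111  new=0101  old=0000  +wl: 
  step 7. node 6  ⊔preds=1111  new=1101  old=1100  +wl: 2,3,4
  step 8. node 0  ⊔preds=1111  new=1010  old=0010  +wl: 5,6
  step 9. node 1  ⊔preds=1111  new=1111  old=1011  +wl: 
  step 10. node 2  ⊔preds=1101  new=1111  stable
  step 11. node 3  ⊔preds=1111  new=1100  stable
  step 12. node 4  ⊔preds=1111  new=1011  stable
  step 13. node 5  ⊔preds=1111  new=0101  stable
  step 14. node 6  ⊔preds=1111  new=1101  stable

Least fixpoint reached:
  node 0: 1010
  node 1: 1111
  node 2: 1111
  node 3: 1100
  node 4: 1011
  node 5: 0101
  node 6: 1101

14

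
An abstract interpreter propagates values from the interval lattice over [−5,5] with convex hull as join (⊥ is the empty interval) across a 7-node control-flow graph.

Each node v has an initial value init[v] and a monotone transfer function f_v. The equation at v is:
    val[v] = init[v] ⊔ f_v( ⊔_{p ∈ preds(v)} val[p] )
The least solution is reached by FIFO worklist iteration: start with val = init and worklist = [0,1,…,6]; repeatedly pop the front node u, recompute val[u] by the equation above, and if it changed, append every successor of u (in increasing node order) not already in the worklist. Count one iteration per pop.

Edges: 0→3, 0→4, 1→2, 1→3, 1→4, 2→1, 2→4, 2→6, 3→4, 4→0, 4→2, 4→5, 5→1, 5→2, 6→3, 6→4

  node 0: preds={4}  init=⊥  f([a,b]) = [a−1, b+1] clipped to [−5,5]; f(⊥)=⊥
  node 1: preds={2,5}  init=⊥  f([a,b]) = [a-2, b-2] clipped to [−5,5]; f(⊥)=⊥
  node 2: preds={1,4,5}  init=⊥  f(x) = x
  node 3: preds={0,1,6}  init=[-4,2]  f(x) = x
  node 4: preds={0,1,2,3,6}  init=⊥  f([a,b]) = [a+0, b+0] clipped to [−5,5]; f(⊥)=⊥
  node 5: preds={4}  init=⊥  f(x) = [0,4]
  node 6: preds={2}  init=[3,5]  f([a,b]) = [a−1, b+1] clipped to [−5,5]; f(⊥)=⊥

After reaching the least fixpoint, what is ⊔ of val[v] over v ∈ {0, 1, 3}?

Iteration log — 20 steps:
  step 1. node 0  ⊔preds=⊥  new=⊥  stable
  step 2. node 1  ⊔preds=⊥  new=⊥  stable
  step 3. node 2  ⊔preds=⊥  new=⊥  stable
  step 4. node 3  ⊔preds=[3,5]  new=[-4,5]  old=[-4,2]  +wl: 
  step 5. node 4  ⊔preds=[-4,5]  new=[-4,5]  old=⊥  +wl: 0,2
  step 6. node 5  ⊔preds=[-4,5]  new=[0,4]  old=⊥  +wl: 1
  step 7. node 6  ⊔preds=⊥  new=[3,5]  stable
  step 8. node 0  ⊔preds=[-4,5]  new=[-5,5]  old=⊥  +wl: 3,4
  step 9. node 2  ⊔preds=[-4,5]  new=[-4,5]  old=⊥  +wl: 6
  step 10. node 1  ⊔preds=[-4,5]  new=[-5,3]  old=⊥  +wl: 2
  step 11. node 3  ⊔preds=[-5,5]  new=[-5,5]  old=[-4,5]  +wl: 
  step 12. node 4  ⊔preds=[-5,5]  new=[-5,5]  old=[-4,5]  +wl: 0,5
  step 13. node 6  ⊔preds=[-4,5]  new=[-5,5]  old=[3,5]  +wl: 3,4
  step 14. node 2  ⊔preds=[-5,5]  new=[-5,5]  old=[-4,5]  +wl: 1,6
  step 15. node 0  ⊔preds=[-5,5]  new=[-5,5]  stable
  step 16. node 5  ⊔preds=[-5,5]  new=[0,4]  stable
  step 17. node 3  ⊔preds=[-5,5]  new=[-5,5]  stable
  step 18. node 4  ⊔preds=[-5,5]  new=[-5,5]  stable
  step 19. node 1  ⊔preds=[-5,5]  new=[-5,3]  stable
  step 20. node 6  ⊔preds=[-5,5]  new=[-5,5]  stable

Least fixpoint reached:
  node 0: [-5,5]
  node 1: [-5,3]
  node 2: [-5,5]
  node 3: [-5,5]
  node 4: [-5,5]
  node 5: [0,4]
  node 6: [-5,5]

[-5,5]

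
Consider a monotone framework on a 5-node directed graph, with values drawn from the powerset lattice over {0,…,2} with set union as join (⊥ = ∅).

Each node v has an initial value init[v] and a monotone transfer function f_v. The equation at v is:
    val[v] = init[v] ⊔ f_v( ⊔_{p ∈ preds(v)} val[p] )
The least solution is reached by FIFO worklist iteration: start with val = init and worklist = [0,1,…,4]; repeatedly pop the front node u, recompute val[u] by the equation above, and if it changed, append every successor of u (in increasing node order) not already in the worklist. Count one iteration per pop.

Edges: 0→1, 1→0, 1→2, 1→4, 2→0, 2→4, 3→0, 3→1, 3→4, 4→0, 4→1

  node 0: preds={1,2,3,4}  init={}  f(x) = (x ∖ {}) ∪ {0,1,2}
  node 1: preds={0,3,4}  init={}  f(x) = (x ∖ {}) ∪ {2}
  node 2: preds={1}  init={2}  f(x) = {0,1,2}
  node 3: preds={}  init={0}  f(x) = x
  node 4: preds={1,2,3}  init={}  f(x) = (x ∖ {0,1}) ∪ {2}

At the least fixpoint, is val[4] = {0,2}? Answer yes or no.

no

Iteration log — 7 steps:
  step 1. node 0  ⊔preds={0,2}  new={0,1,2}  old={}  +wl: 
  step 2. node 1  ⊔preds={0,1,2}  new={0,1,2}  old={}  +wl: 0
  step 3. node 2  ⊔preds={0,1,2}  new={0,1,2}  old={2}  +wl: 
  step 4. node 3  ⊔preds={}  new={0}  stable
  step 5. node 4  ⊔preds={0,1,2}  new={2}  old={}  +wl: 1
  step 6. node 0  ⊔preds={0,1,2}  new={0,1,2}  stable
  step 7. node 1  ⊔preds={0,1,2}  new={0,1,2}  stable

Least fixpoint reached:
  node 0: {0,1,2}
  node 1: {0,1,2}
  node 2: {0,1,2}
  node 3: {0}
  node 4: {2}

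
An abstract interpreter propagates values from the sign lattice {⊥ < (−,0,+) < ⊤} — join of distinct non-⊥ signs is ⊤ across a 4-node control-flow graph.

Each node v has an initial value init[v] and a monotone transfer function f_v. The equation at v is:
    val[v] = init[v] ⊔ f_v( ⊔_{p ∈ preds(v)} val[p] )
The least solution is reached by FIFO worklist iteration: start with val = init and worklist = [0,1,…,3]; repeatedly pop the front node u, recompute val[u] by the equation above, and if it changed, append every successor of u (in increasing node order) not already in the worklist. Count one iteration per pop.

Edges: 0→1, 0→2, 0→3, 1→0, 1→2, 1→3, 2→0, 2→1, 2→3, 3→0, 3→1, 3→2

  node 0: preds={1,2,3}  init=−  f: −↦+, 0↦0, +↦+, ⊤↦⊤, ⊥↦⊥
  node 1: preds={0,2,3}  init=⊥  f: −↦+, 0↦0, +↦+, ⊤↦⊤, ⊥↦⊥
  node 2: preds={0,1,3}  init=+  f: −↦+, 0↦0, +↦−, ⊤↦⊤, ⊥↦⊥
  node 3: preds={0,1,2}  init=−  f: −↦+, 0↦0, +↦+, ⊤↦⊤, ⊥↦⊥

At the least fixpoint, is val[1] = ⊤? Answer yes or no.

Trace (7 dequeues):
  [1] u=0 | in ⊤ | out ⊤ | prev − | push {}
  [2] u=1 | in ⊤ | out ⊤ | prev ⊥ | push {0}
  [3] u=2 | in ⊤ | out ⊤ | prev + | push {1}
  [4] u=3 | in ⊤ | out ⊤ | prev − | push {2}
  [5] u=0 | in ⊤ | out ⊤ | ==
  [6] u=1 | in ⊤ | out ⊤ | ==
  [7] u=2 | in ⊤ | out ⊤ | ==

Converged values:
  [0] ⊤
  [1] ⊤
  [2] ⊤
  [3] ⊤

yes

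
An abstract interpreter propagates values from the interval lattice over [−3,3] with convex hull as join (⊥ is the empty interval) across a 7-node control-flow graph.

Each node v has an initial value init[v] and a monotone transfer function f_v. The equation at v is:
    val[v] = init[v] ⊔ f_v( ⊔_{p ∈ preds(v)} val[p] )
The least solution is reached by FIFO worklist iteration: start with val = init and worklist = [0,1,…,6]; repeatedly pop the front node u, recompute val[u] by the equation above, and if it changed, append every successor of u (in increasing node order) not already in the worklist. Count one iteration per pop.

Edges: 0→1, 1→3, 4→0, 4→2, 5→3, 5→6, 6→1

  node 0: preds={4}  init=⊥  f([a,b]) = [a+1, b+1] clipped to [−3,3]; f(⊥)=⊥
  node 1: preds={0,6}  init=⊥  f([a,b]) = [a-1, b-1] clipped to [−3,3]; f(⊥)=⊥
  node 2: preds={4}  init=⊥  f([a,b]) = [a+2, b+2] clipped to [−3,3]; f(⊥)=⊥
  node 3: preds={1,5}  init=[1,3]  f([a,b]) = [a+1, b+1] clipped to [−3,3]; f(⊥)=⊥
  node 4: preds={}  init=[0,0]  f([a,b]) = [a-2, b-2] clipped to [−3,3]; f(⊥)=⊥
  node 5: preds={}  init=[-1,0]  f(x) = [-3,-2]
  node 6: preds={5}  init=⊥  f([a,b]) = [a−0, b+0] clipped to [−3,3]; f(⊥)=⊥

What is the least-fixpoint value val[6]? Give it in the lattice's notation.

[-3,0]

Iteration log — 10 steps:
  step 1. node 0  ⊔preds=[0,0]  new=[1,1]  old=⊥  +wl: 
  step 2. node 1  ⊔preds=[1,1]  new=[0,0]  old=⊥  +wl: 
  step 3. node 2  ⊔preds=[0,0]  new=[2,2]  old=⊥  +wl: 
  step 4. node 3  ⊔preds=[-1,0]  new=[0,3]  old=[1,3]  +wl: 
  step 5. node 4  ⊔preds=⊥  new=[0,0]  stable
  step 6. node 5  ⊔preds=⊥  new=[-3,0]  old=[-1,0]  +wl: 3
  step 7. node 6  ⊔preds=[-3,0]  new=[-3,0]  old=⊥  +wl: 1
  step 8. node 3  ⊔preds=[-3,0]  new=[-2,3]  old=[0,3]  +wl: 
  step 9. node 1  ⊔preds=[-3,1]  new=[-3,0]  old=[0,0]  +wl: 3
  step 10. node 3  ⊔preds=[-3,0]  new=[-2,3]  stable

Least fixpoint reached:
  node 0: [1,1]
  node 1: [-3,0]
  node 2: [2,2]
  node 3: [-2,3]
  node 4: [0,0]
  node 5: [-3,0]
  node 6: [-3,0]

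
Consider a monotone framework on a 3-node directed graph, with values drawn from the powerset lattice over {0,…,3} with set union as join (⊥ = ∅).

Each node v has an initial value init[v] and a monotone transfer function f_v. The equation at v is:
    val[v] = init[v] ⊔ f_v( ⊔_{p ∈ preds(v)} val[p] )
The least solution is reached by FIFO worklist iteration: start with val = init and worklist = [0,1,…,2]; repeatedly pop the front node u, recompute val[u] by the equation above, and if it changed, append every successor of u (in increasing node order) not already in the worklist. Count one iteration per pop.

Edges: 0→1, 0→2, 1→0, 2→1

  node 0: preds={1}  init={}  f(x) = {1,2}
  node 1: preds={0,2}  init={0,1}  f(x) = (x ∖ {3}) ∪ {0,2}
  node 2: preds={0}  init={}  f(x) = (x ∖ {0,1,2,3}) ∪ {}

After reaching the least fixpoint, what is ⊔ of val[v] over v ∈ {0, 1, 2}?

Worklist (4 pops):
  #1 pop 0: in={0,1} → {1,2} (was {}); enqueue []
  #2 pop 1: in={1,2} → {0,1,2} (was {0,1}); enqueue [0]
  #3 pop 2: in={1,2} → {} (no change)
  #4 pop 0: in={0,1,2} → {1,2} (no change)

Fixpoint:
  val[0] = {1,2}
  val[1] = {0,1,2}
  val[2] = {}

{0,1,2}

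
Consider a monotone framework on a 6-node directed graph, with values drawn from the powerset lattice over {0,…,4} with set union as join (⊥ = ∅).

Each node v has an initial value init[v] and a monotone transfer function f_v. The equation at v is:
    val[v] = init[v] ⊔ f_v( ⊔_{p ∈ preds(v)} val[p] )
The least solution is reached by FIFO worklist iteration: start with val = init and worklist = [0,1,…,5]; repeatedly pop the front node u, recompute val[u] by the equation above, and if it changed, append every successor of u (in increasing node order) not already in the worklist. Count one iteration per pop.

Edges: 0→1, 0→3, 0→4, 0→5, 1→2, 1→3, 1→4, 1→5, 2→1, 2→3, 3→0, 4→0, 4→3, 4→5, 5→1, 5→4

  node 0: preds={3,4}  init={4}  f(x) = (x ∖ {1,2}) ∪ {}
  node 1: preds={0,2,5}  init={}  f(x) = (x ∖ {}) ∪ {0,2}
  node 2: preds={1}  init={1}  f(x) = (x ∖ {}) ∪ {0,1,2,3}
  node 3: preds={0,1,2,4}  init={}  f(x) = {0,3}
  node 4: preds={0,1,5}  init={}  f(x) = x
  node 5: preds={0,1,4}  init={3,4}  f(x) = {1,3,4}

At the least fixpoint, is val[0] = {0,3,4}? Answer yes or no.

yes

Trace (12 dequeues):
  [1] u=0 | in {} | out {4} | ==
  [2] u=1 | in {1,3,4} | out {0,1,2,3,4} | prev {} | push {}
  [3] u=2 | in {0,1,2,3,4} | out {0,1,2,3,4} | prev {1} | push {1}
  [4] u=3 | in {0,1,2,3,4} | out {0,3} | prev {} | push {0}
  [5] u=4 | in {0,1,2,3,4} | out {0,1,2,3,4} | prev {} | push {3}
  [6] u=5 | in {0,1,2,3,4} | out {1,3,4} | prev {3,4} | push {4}
  [7] u=1 | in {0,1,2,3,4} | out {0,1,2,3,4} | ==
  [8] u=0 | in {0,1,2,3,4} | out {0,3,4} | prev {4} | push {1,5}
  [9] u=3 | in {0,1,2,3,4} | out {0,3} | ==
  [10] u=4 | in {0,1,2,3,4} | out {0,1,2,3,4} | ==
  [11] u=1 | in {0,1,2,3,4} | out {0,1,2,3,4} | ==
  [12] u=5 | in {0,1,2,3,4} | out {1,3,4} | ==

Converged values:
  [0] {0,3,4}
  [1] {0,1,2,3,4}
  [2] {0,1,2,3,4}
  [3] {0,3}
  [4] {0,1,2,3,4}
  [5] {1,3,4}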